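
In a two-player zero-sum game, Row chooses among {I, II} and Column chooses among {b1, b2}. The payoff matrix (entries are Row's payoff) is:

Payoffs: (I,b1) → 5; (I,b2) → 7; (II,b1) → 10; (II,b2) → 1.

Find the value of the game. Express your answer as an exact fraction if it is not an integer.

Row minima: I → 5, II → 1; maximin = 5.
Column maxima: b1 → 10, b2 → 7; minimax = 7.
5 ≠ 7, so there is no saddle point; optimal play is mixed.
Let Row play I with probability p. Expected payoff against b1: 5p + 10(1−p) = −5p + 10; against b2: 7p + 1(1−p) = 6p + 1.
Setting these equal: −5p + 10 = 6p + 1 ⇒ −11p = -9 ⇒ p = 9/11, and the value is (-5)·(9/11) + 10 = 65/11.
For Column: with q = P(b1), equating I's and II's payoffs gives −2q + 7 = 9q + 1 ⇒ q = 6/11.

65/11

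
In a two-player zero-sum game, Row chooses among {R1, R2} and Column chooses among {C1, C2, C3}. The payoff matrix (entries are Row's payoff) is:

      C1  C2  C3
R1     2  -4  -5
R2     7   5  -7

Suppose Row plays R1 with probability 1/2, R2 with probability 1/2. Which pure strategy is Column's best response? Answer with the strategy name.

C3

If Column plays C1, Row's expected payoff is (1/2)·2 + (1/2)·7 = 9/2.
If Column plays C2, Row's expected payoff is (1/2)·(-4) + (1/2)·5 = 1/2.
If Column plays C3, Row's expected payoff is (1/2)·(-5) + (1/2)·(-7) = -6.
Column minimizes Row's payoff; the smallest is -6, so the best response is C3.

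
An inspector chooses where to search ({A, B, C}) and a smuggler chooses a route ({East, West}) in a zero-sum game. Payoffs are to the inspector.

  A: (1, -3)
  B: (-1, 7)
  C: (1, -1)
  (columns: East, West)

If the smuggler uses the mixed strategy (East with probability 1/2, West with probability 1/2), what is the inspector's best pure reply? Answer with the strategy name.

Expected payoff of A: (1/2)·1 + (1/2)·(-3) = -1.
Expected payoff of B: (1/2)·(-1) + (1/2)·7 = 3.
Expected payoff of C: (1/2)·1 + (1/2)·(-1) = 0.
The largest is 3, so the inspector's best response is B.

B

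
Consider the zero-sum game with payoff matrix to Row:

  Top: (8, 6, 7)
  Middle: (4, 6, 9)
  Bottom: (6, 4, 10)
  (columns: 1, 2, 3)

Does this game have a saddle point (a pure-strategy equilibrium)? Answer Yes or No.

Yes

Row minima: Top → 6, Middle → 4, Bottom → 4; maximin = 6.
Column maxima: 1 → 8, 2 → 6, 3 → 10; minimax = 6.
maximin = minimax = 6, so a saddle point exists.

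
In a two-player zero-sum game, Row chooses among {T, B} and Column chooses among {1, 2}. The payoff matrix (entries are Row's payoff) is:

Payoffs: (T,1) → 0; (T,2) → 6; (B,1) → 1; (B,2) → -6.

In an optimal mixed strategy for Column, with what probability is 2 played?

1/13

Row minima: T → 0, B → -6; maximin = 0.
Column maxima: 1 → 1, 2 → 6; minimax = 1.
0 ≠ 1, so there is no saddle point; optimal play is mixed.
Let Row play T with probability p. Expected payoff against 1: 0p + 1(1−p) = −p + 1; against 2: 6p + (-6)(1−p) = 12p − 6.
Setting these equal: −p + 1 = 12p − 6 ⇒ −13p = -7 ⇒ p = 7/13, and the value is (-1)·(7/13) + 1 = 6/13.
For Column: with q = P(1), equating T's and B's payoffs gives −6q + 6 = 7q − 6 ⇒ q = 12/13.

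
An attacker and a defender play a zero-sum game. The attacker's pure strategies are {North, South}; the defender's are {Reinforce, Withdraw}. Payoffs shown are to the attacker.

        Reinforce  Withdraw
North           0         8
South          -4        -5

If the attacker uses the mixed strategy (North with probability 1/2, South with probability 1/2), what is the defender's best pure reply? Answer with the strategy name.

Reinforce

If the defender plays Reinforce, the attacker's expected payoff is (1/2)·0 + (1/2)·(-4) = -2.
If the defender plays Withdraw, the attacker's expected payoff is (1/2)·8 + (1/2)·(-5) = 3/2.
The defender minimizes the attacker's payoff; the smallest is -2, so the best response is Reinforce.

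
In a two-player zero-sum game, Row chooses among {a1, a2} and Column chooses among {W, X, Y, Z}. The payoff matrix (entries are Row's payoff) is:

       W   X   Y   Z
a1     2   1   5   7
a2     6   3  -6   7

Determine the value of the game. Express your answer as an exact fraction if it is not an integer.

21/13

Row minima: a1 → 1, a2 → -6; maximin = 1.
Column maxima: W → 6, X → 3, Y → 5, Z → 7; minimax = 3.
1 ≠ 3, so there is no saddle point; optimal play is mixed.
W is strictly dominated by X (it gives Row strictly more in every row), so Column never plays it.
Z is strictly dominated by X (it gives Row strictly more in every row), so Column never plays it.
On the remaining 2×2 (a1, a2 vs X, Y):
Let Row play a1 with probability p. Expected payoff against X: 1p + 3(1−p) = −2p + 3; against Y: 5p + (-6)(1−p) = 11p − 6.
Setting these equal: −2p + 3 = 11p − 6 ⇒ −13p = -9 ⇒ p = 9/13, and the value is (-2)·(9/13) + 3 = 21/13.
For Column: with q = P(X), equating a1's and a2's payoffs gives −4q + 5 = 9q − 6 ⇒ q = 11/13.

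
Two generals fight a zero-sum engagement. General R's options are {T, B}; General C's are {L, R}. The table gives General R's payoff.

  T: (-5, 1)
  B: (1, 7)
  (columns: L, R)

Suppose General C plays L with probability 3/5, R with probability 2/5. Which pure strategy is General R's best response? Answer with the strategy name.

B

Expected payoff of T: (3/5)·(-5) + (2/5)·1 = -13/5.
Expected payoff of B: (3/5)·1 + (2/5)·7 = 17/5.
The largest is 17/5, so General R's best response is B.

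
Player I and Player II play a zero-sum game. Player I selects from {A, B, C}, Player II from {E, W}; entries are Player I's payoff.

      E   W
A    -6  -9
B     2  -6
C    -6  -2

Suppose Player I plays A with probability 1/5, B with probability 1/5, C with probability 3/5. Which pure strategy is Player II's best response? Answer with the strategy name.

E

If Player II plays E, Player I's expected payoff is (1/5)·(-6) + (1/5)·2 + (3/5)·(-6) = -22/5.
If Player II plays W, Player I's expected payoff is (1/5)·(-9) + (1/5)·(-6) + (3/5)·(-2) = -21/5.
Player II minimizes Player I's payoff; the smallest is -22/5, so the best response is E.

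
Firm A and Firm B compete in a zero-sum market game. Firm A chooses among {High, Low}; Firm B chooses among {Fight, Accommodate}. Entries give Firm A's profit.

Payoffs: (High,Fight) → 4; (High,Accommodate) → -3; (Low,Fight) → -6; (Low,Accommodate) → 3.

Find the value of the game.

Row minima: High → -3, Low → -6; maximin = -3.
Column maxima: Fight → 4, Accommodate → 3; minimax = 3.
-3 ≠ 3, so there is no saddle point; optimal play is mixed.
Let Firm A play High with probability p. Expected payoff against Fight: 4p + (-6)(1−p) = 10p − 6; against Accommodate: (-3)p + 3(1−p) = −6p + 3.
Setting these equal: 10p − 6 = −6p + 3 ⇒ 16p = 9 ⇒ p = 9/16, and the value is (10)·(9/16) − 6 = -3/8.
For Firm B: with q = P(Fight), equating High's and Low's payoffs gives 7q − 3 = −9q + 3 ⇒ q = 3/8.

-3/8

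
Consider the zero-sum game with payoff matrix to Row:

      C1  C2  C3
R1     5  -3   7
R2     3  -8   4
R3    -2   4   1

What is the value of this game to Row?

Row minima: R1 → -3, R2 → -8, R3 → -2; maximin = -2.
Column maxima: C1 → 5, C2 → 4, C3 → 7; minimax = 4.
-2 ≠ 4, so there is no saddle point; optimal play is mixed.
R2 is strictly dominated by R1, so Row never plays it.
C3 is strictly dominated by C1 (it gives Row strictly more in every row), so Column never plays it.
On the remaining 2×2 (R1, R3 vs C1, C2):
Let Row play R1 with probability p. Expected payoff against C1: 5p + (-2)(1−p) = 7p − 2; against C2: (-3)p + 4(1−p) = −7p + 4.
Setting these equal: 7p − 2 = −7p + 4 ⇒ 14p = 6 ⇒ p = 3/7, and the value is (7)·(3/7) − 2 = 1.
For Column: with q = P(C1), equating R1's and R3's payoffs gives 8q − 3 = −6q + 4 ⇒ q = 1/2.

1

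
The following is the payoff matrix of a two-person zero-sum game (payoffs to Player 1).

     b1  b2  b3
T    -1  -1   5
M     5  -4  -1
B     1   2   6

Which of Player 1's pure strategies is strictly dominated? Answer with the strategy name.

T

B gives a strictly higher payoff than T against every column: 1 > -1, 2 > -1, 6 > 5.
So T is strictly dominated and Player 1 never plays it.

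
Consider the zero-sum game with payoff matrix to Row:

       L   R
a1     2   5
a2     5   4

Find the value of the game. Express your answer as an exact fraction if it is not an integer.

17/4

Row minima: a1 → 2, a2 → 4; maximin = 4.
Column maxima: L → 5, R → 5; minimax = 5.
4 ≠ 5, so there is no saddle point; optimal play is mixed.
Let Row play a1 with probability p. Expected payoff against L: 2p + 5(1−p) = −3p + 5; against R: 5p + 4(1−p) = p + 4.
Setting these equal: −3p + 5 = p + 4 ⇒ −4p = -1 ⇒ p = 1/4, and the value is (-3)·(1/4) + 5 = 17/4.
For Column: with q = P(L), equating a1's and a2's payoffs gives −3q + 5 = q + 4 ⇒ q = 1/4.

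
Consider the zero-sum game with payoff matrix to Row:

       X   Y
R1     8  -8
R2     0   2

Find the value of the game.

8/9

Row minima: R1 → -8, R2 → 0; maximin = 0.
Column maxima: X → 8, Y → 2; minimax = 2.
0 ≠ 2, so there is no saddle point; optimal play is mixed.
Let Row play R1 with probability p. Expected payoff against X: 8p + 0(1−p) = 8p; against Y: (-8)p + 2(1−p) = −10p + 2.
Setting these equal: 8p = −10p + 2 ⇒ 18p = 2 ⇒ p = 1/9, and the value is (8)·(1/9) = 8/9.
For Column: with q = P(X), equating R1's and R2's payoffs gives 16q − 8 = −2q + 2 ⇒ q = 5/9.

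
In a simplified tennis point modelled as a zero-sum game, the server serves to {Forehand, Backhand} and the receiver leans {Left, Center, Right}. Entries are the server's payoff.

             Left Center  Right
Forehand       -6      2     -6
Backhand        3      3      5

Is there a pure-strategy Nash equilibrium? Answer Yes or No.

Yes

Row minima: Forehand → -6, Backhand → 3; maximin = 3.
Column maxima: Left → 3, Center → 3, Right → 5; minimax = 3.
maximin = minimax = 3, so a saddle point exists.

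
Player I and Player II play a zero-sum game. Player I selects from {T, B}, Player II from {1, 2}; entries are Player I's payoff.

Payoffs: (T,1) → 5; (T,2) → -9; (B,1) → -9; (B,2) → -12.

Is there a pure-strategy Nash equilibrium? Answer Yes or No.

Yes

Row minima: T → -9, B → -12; maximin = -9.
Column maxima: 1 → 5, 2 → -9; minimax = -9.
maximin = minimax = -9, so a saddle point exists.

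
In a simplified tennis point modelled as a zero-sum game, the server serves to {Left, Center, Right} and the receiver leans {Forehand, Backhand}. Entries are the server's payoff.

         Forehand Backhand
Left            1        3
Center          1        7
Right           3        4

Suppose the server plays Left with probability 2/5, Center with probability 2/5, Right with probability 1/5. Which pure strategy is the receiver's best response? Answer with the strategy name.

Forehand

If the receiver plays Forehand, the server's expected payoff is (2/5)·1 + (2/5)·1 + (1/5)·3 = 7/5.
If the receiver plays Backhand, the server's expected payoff is (2/5)·3 + (2/5)·7 + (1/5)·4 = 24/5.
The receiver minimizes the server's payoff; the smallest is 7/5, so the best response is Forehand.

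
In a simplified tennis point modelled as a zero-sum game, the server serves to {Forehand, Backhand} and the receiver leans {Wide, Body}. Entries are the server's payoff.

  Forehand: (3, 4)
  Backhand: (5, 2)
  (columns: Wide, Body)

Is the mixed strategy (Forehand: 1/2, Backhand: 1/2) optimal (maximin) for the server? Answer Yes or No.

Against Wide this mix gives (1/2)·3 + (1/2)·5 = 4.
Against Body this mix gives (1/2)·4 + (1/2)·2 = 3.
The receiver will play Body, holding the server to 3. Shifting weight toward the row that does better against Body would raise this floor (the equalizing mix achieves 7/2 against both Body and Wide), so the proposed strategy is not optimal.

No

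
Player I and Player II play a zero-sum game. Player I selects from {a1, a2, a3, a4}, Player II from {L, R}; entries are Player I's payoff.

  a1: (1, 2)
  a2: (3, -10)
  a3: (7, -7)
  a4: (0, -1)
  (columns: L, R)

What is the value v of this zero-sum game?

7/5

Row minima: a1 → 1, a2 → -10, a3 → -7, a4 → -1; maximin = 1.
Column maxima: L → 7, R → 2; minimax = 2.
1 ≠ 2, so there is no saddle point; optimal play is mixed.
a2 is strictly dominated by a3, so Player I never plays it.
a4 is strictly dominated by a1, so Player I never plays it.
On the remaining 2×2 (a1, a3 vs L, R):
Let Player I play a1 with probability p. Expected payoff against L: 1p + 7(1−p) = −6p + 7; against R: 2p + (-7)(1−p) = 9p − 7.
Setting these equal: −6p + 7 = 9p − 7 ⇒ −15p = -14 ⇒ p = 14/15, and the value is (-6)·(14/15) + 7 = 7/5.
For Player II: with q = P(L), equating a1's and a3's payoffs gives −q + 2 = 14q − 7 ⇒ q = 3/5.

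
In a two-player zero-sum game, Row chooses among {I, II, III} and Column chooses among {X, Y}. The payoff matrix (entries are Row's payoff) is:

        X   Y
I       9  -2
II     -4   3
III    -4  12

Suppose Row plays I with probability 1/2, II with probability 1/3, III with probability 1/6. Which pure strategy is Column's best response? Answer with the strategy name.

If Column plays X, Row's expected payoff is (1/2)·9 + (1/3)·(-4) + (1/6)·(-4) = 5/2.
If Column plays Y, Row's expected payoff is (1/2)·(-2) + (1/3)·3 + (1/6)·12 = 2.
Column minimizes Row's payoff; the smallest is 2, so the best response is Y.

Y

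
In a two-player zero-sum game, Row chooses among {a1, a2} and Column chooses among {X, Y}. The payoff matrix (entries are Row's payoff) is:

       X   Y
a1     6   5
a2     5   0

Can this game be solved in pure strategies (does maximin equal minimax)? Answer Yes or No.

Row minima: a1 → 5, a2 → 0; maximin = 5.
Column maxima: X → 6, Y → 5; minimax = 5.
maximin = minimax = 5, so a saddle point exists.

Yes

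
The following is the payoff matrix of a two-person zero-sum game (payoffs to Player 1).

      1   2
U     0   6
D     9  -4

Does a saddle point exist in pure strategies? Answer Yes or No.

No

Row minima: U → 0, D → -4; maximin = 0.
Column maxima: 1 → 9, 2 → 6; minimax = 6.
0 ≠ 6, so no pure-strategy equilibrium exists.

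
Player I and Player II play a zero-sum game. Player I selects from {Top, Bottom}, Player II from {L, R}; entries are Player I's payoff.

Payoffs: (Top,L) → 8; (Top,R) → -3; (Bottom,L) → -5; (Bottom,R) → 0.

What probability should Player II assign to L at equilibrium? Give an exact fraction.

3/16

Row minima: Top → -3, Bottom → -5; maximin = -3.
Column maxima: L → 8, R → 0; minimax = 0.
-3 ≠ 0, so there is no saddle point; optimal play is mixed.
Let Player I play Top with probability p. Expected payoff against L: 8p + (-5)(1−p) = 13p − 5; against R: (-3)p + 0(1−p) = −3p.
Setting these equal: 13p − 5 = −3p ⇒ 16p = 5 ⇒ p = 5/16, and the value is (13)·(5/16) − 5 = -15/16.
For Player II: with q = P(L), equating Top's and Bottom's payoffs gives 11q − 3 = −5q ⇒ q = 3/16.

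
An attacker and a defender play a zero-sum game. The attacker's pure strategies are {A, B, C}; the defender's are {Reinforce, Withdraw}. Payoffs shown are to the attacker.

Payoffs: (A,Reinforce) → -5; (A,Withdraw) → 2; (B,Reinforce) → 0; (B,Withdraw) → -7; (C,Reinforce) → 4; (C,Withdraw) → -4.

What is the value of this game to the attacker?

Row minima: A → -5, B → -7, C → -4; maximin = -4.
Column maxima: Reinforce → 4, Withdraw → 2; minimax = 2.
-4 ≠ 2, so there is no saddle point; optimal play is mixed.
B is strictly dominated by C, so the attacker never plays it.
On the remaining 2×2 (A, C vs Reinforce, Withdraw):
Let the attacker play A with probability p. Expected payoff against Reinforce: (-5)p + 4(1−p) = −9p + 4; against Withdraw: 2p + (-4)(1−p) = 6p − 4.
Setting these equal: −9p + 4 = 6p − 4 ⇒ −15p = -8 ⇒ p = 8/15, and the value is (-9)·(8/15) + 4 = -4/5.
For the defender: with q = P(Reinforce), equating A's and C's payoffs gives −7q + 2 = 8q − 4 ⇒ q = 2/5.

-4/5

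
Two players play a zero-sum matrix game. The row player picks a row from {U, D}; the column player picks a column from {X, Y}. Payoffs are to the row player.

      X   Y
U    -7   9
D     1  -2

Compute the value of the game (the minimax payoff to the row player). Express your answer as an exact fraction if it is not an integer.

-5/19

Row minima: U → -7, D → -2; maximin = -2.
Column maxima: X → 1, Y → 9; minimax = 1.
-2 ≠ 1, so there is no saddle point; optimal play is mixed.
Let the row player play U with probability p. Expected payoff against X: (-7)p + 1(1−p) = −8p + 1; against Y: 9p + (-2)(1−p) = 11p − 2.
Setting these equal: −8p + 1 = 11p − 2 ⇒ −19p = -3 ⇒ p = 3/19, and the value is (-8)·(3/19) + 1 = -5/19.
For the column player: with q = P(X), equating U's and D's payoffs gives −16q + 9 = 3q − 2 ⇒ q = 11/19.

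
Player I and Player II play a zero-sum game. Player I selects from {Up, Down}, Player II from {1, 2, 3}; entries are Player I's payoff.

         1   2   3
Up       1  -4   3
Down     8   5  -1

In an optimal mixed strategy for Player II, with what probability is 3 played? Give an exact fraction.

Row minima: Up → -4, Down → -1; maximin = -1.
Column maxima: 1 → 8, 2 → 5, 3 → 3; minimax = 3.
-1 ≠ 3, so there is no saddle point; optimal play is mixed.
1 is strictly dominated by 2 (it gives Player I strictly more in every row), so Player II never plays it.
On the remaining 2×2 (Up, Down vs 2, 3):
Let Player I play Up with probability p. Expected payoff against 2: (-4)p + 5(1−p) = −9p + 5; against 3: 3p + (-1)(1−p) = 4p − 1.
Setting these equal: −9p + 5 = 4p − 1 ⇒ −13p = -6 ⇒ p = 6/13, and the value is (-9)·(6/13) + 5 = 11/13.
For Player II: with q = P(2), equating Up's and Down's payoffs gives −7q + 3 = 6q − 1 ⇒ q = 4/13.

9/13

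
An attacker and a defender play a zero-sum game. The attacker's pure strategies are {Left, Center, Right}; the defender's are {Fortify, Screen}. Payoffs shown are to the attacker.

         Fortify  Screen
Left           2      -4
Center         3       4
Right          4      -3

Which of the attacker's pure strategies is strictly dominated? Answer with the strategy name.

Left

Center gives a strictly higher payoff than Left against every column: 3 > 2, 4 > -4.
So Left is strictly dominated and the attacker never plays it.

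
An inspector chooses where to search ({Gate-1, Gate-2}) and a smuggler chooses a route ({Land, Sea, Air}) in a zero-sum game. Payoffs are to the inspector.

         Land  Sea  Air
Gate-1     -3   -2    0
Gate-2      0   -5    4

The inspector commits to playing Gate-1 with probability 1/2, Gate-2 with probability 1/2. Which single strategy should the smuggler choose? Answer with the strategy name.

Sea

If the smuggler plays Land, the inspector's expected payoff is (1/2)·(-3) + (1/2)·0 = -3/2.
If the smuggler plays Sea, the inspector's expected payoff is (1/2)·(-2) + (1/2)·(-5) = -7/2.
If the smuggler plays Air, the inspector's expected payoff is (1/2)·0 + (1/2)·4 = 2.
The smuggler minimizes the inspector's payoff; the smallest is -7/2, so the best response is Sea.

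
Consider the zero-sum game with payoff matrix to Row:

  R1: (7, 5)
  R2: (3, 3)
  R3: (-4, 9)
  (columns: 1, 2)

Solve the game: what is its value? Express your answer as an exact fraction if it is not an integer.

83/15

Row minima: R1 → 5, R2 → 3, R3 → -4; maximin = 5.
Column maxima: 1 → 7, 2 → 9; minimax = 7.
5 ≠ 7, so there is no saddle point; optimal play is mixed.
R2 is strictly dominated by R1, so Row never plays it.
On the remaining 2×2 (R1, R3 vs 1, 2):
Let Row play R1 with probability p. Expected payoff against 1: 7p + (-4)(1−p) = 11p − 4; against 2: 5p + 9(1−p) = −4p + 9.
Setting these equal: 11p − 4 = −4p + 9 ⇒ 15p = 13 ⇒ p = 13/15, and the value is (11)·(13/15) − 4 = 83/15.
For Column: with q = P(1), equating R1's and R3's payoffs gives 2q + 5 = −13q + 9 ⇒ q = 4/15.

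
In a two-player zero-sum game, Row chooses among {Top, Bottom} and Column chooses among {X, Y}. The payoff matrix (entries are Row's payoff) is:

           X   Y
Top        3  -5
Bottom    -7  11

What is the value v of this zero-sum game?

Row minima: Top → -5, Bottom → -7; maximin = -5.
Column maxima: X → 3, Y → 11; minimax = 3.
-5 ≠ 3, so there is no saddle point; optimal play is mixed.
Let Row play Top with probability p. Expected payoff against X: 3p + (-7)(1−p) = 10p − 7; against Y: (-5)p + 11(1−p) = −16p + 11.
Setting these equal: 10p − 7 = −16p + 11 ⇒ 26p = 18 ⇒ p = 9/13, and the value is (10)·(9/13) − 7 = -1/13.
For Column: with q = P(X), equating Top's and Bottom's payoffs gives 8q − 5 = −18q + 11 ⇒ q = 8/13.

-1/13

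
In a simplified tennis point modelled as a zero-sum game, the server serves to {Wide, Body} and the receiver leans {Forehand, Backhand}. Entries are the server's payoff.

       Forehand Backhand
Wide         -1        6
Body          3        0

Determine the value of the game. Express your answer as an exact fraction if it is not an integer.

Row minima: Wide → -1, Body → 0; maximin = 0.
Column maxima: Forehand → 3, Backhand → 6; minimax = 3.
0 ≠ 3, so there is no saddle point; optimal play is mixed.
Let the server play Wide with probability p. Expected payoff against Forehand: (-1)p + 3(1−p) = −4p + 3; against Backhand: 6p + 0(1−p) = 6p.
Setting these equal: −4p + 3 = 6p ⇒ −10p = -3 ⇒ p = 3/10, and the value is (-4)·(3/10) + 3 = 9/5.
For the receiver: with q = P(Forehand), equating Wide's and Body's payoffs gives −7q + 6 = 3q ⇒ q = 3/5.

9/5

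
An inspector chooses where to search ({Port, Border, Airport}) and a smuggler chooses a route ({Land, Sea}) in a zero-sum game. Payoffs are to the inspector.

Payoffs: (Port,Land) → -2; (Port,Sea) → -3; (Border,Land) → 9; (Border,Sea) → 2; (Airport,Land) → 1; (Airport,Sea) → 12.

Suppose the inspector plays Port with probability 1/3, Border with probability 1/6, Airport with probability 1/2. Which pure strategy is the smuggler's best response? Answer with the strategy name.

Land

If the smuggler plays Land, the inspector's expected payoff is (1/3)·(-2) + (1/6)·9 + (1/2)·1 = 4/3.
If the smuggler plays Sea, the inspector's expected payoff is (1/3)·(-3) + (1/6)·2 + (1/2)·12 = 16/3.
The smuggler minimizes the inspector's payoff; the smallest is 4/3, so the best response is Land.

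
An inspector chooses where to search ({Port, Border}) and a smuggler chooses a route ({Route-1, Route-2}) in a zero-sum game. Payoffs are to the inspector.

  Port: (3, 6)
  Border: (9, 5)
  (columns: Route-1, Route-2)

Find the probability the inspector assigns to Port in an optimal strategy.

4/7

Row minima: Port → 3, Border → 5; maximin = 5.
Column maxima: Route-1 → 9, Route-2 → 6; minimax = 6.
5 ≠ 6, so there is no saddle point; optimal play is mixed.
Let the inspector play Port with probability p. Expected payoff against Route-1: 3p + 9(1−p) = −6p + 9; against Route-2: 6p + 5(1−p) = p + 5.
Setting these equal: −6p + 9 = p + 5 ⇒ −7p = -4 ⇒ p = 4/7, and the value is (-6)·(4/7) + 9 = 39/7.
For the smuggler: with q = P(Route-1), equating Port's and Border's payoffs gives −3q + 6 = 4q + 5 ⇒ q = 1/7.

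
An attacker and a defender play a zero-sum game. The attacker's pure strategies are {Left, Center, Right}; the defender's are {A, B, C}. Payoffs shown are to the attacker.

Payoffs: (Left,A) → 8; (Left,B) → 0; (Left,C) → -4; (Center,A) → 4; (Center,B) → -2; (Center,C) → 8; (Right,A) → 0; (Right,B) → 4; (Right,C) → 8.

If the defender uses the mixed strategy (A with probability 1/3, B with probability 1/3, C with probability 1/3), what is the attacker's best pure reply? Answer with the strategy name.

Expected payoff of Left: (1/3)·8 + (1/3)·0 + (1/3)·(-4) = 4/3.
Expected payoff of Center: (1/3)·4 + (1/3)·(-2) + (1/3)·8 = 10/3.
Expected payoff of Right: (1/3)·0 + (1/3)·4 + (1/3)·8 = 4.
The largest is 4, so the attacker's best response is Right.

Right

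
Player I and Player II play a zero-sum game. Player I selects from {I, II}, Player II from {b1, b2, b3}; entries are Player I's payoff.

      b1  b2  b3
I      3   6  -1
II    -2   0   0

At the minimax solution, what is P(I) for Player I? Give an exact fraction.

1/3

Row minima: I → -1, II → -2; maximin = -1.
Column maxima: b1 → 3, b2 → 6, b3 → 0; minimax = 0.
-1 ≠ 0, so there is no saddle point; optimal play is mixed.
b2 is strictly dominated by b1 (it gives Player I strictly more in every row), so Player II never plays it.
On the remaining 2×2 (I, II vs b1, b3):
Let Player I play I with probability p. Expected payoff against b1: 3p + (-2)(1−p) = 5p − 2; against b3: (-1)p + 0(1−p) = −p.
Setting these equal: 5p − 2 = −p ⇒ 6p = 2 ⇒ p = 1/3, and the value is (5)·(1/3) − 2 = -1/3.
For Player II: with q = P(b1), equating I's and II's payoffs gives 4q − 1 = −2q ⇒ q = 1/6.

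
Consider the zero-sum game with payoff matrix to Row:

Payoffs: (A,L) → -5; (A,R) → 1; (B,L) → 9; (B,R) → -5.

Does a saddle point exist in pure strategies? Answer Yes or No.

No

Row minima: A → -5, B → -5; maximin = -5.
Column maxima: L → 9, R → 1; minimax = 1.
-5 ≠ 1, so no pure-strategy equilibrium exists.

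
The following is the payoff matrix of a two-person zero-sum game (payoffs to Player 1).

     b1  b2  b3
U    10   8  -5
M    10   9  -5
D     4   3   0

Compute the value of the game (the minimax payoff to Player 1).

Row minima: U → -5, M → -5, D → 0; maximin = 0.
Column maxima: b1 → 10, b2 → 9, b3 → 0; minimax = 0.
Since maximin = minimax = 0, there is a saddle point and the value is 0.

0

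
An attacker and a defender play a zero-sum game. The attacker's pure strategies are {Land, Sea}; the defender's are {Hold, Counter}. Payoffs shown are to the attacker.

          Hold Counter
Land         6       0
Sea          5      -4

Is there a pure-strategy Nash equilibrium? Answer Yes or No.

Row minima: Land → 0, Sea → -4; maximin = 0.
Column maxima: Hold → 6, Counter → 0; minimax = 0.
maximin = minimax = 0, so a saddle point exists.

Yes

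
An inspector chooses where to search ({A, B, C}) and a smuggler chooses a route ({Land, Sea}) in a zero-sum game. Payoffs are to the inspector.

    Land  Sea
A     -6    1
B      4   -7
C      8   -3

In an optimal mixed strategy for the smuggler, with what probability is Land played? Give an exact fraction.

2/9

Row minima: A → -6, B → -7, C → -3; maximin = -3.
Column maxima: Land → 8, Sea → 1; minimax = 1.
-3 ≠ 1, so there is no saddle point; optimal play is mixed.
B is strictly dominated by C, so the inspector never plays it.
On the remaining 2×2 (A, C vs Land, Sea):
Let the inspector play A with probability p. Expected payoff against Land: (-6)p + 8(1−p) = −14p + 8; against Sea: 1p + (-3)(1−p) = 4p − 3.
Setting these equal: −14p + 8 = 4p − 3 ⇒ −18p = -11 ⇒ p = 11/18, and the value is (-14)·(11/18) + 8 = -5/9.
For the smuggler: with q = P(Land), equating A's and C's payoffs gives −7q + 1 = 11q − 3 ⇒ q = 2/9.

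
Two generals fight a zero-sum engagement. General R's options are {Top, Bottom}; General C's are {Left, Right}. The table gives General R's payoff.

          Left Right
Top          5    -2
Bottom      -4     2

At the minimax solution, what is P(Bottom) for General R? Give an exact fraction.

Row minima: Top → -2, Bottom → -4; maximin = -2.
Column maxima: Left → 5, Right → 2; minimax = 2.
-2 ≠ 2, so there is no saddle point; optimal play is mixed.
Let General R play Top with probability p. Expected payoff against Left: 5p + (-4)(1−p) = 9p − 4; against Right: (-2)p + 2(1−p) = −4p + 2.
Setting these equal: 9p − 4 = −4p + 2 ⇒ 13p = 6 ⇒ p = 6/13, and the value is (9)·(6/13) − 4 = 2/13.
For General C: with q = P(Left), equating Top's and Bottom's payoffs gives 7q − 2 = −6q + 2 ⇒ q = 4/13.

7/13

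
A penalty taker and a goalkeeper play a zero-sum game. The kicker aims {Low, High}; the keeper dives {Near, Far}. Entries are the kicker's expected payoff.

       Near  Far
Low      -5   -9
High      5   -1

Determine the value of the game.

-1

Row minima: Low → -9, High → -1; maximin = -1.
Column maxima: Near → 5, Far → -1; minimax = -1.
Since maximin = minimax = -1, there is a saddle point and the value is -1.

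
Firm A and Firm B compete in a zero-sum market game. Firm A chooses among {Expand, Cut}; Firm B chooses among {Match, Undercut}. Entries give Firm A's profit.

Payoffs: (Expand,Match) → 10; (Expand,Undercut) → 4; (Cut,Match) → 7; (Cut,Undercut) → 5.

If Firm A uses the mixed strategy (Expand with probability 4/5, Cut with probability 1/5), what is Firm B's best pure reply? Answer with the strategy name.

Undercut

If Firm B plays Match, Firm A's expected payoff is (4/5)·10 + (1/5)·7 = 47/5.
If Firm B plays Undercut, Firm A's expected payoff is (4/5)·4 + (1/5)·5 = 21/5.
Firm B minimizes Firm A's payoff; the smallest is 21/5, so the best response is Undercut.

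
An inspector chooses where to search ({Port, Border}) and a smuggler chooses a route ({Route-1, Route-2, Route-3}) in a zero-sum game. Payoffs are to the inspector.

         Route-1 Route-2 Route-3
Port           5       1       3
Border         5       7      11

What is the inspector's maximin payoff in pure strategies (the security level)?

5

Row minima: Port → 1, Border → 5.
The best of these is 5.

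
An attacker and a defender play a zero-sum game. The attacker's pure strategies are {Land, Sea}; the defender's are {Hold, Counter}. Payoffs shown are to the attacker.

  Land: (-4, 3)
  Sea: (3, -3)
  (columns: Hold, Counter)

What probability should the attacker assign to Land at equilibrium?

Row minima: Land → -4, Sea → -3; maximin = -3.
Column maxima: Hold → 3, Counter → 3; minimax = 3.
-3 ≠ 3, so there is no saddle point; optimal play is mixed.
Let the attacker play Land with probability p. Expected payoff against Hold: (-4)p + 3(1−p) = −7p + 3; against Counter: 3p + (-3)(1−p) = 6p − 3.
Setting these equal: −7p + 3 = 6p − 3 ⇒ −13p = -6 ⇒ p = 6/13, and the value is (-7)·(6/13) + 3 = -3/13.
For the defender: with q = P(Hold), equating Land's and Sea's payoffs gives −7q + 3 = 6q − 3 ⇒ q = 6/13.

6/13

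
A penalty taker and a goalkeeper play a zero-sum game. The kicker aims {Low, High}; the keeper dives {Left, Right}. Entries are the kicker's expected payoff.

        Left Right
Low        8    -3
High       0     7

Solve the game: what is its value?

28/9

Row minima: Low → -3, High → 0; maximin = 0.
Column maxima: Left → 8, Right → 7; minimax = 7.
0 ≠ 7, so there is no saddle point; optimal play is mixed.
Let the kicker play Low with probability p. Expected payoff against Left: 8p + 0(1−p) = 8p; against Right: (-3)p + 7(1−p) = −10p + 7.
Setting these equal: 8p = −10p + 7 ⇒ 18p = 7 ⇒ p = 7/18, and the value is (8)·(7/18) = 28/9.
For the keeper: with q = P(Left), equating Low's and High's payoffs gives 11q − 3 = −7q + 7 ⇒ q = 5/9.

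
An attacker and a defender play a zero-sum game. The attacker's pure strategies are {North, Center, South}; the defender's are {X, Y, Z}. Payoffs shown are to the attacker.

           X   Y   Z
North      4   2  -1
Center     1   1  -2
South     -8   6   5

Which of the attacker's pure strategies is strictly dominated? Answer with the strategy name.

Center

North gives a strictly higher payoff than Center against every column: 4 > 1, 2 > 1, -1 > -2.
So Center is strictly dominated and the attacker never plays it.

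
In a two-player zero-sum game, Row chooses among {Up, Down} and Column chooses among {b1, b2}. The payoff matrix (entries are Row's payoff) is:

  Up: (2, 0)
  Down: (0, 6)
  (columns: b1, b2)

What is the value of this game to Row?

3/2

Row minima: Up → 0, Down → 0; maximin = 0.
Column maxima: b1 → 2, b2 → 6; minimax = 2.
0 ≠ 2, so there is no saddle point; optimal play is mixed.
Let Row play Up with probability p. Expected payoff against b1: 2p + 0(1−p) = 2p; against b2: 0p + 6(1−p) = −6p + 6.
Setting these equal: 2p = −6p + 6 ⇒ 8p = 6 ⇒ p = 3/4, and the value is (2)·(3/4) = 3/2.
For Column: with q = P(b1), equating Up's and Down's payoffs gives 2q = −6q + 6 ⇒ q = 3/4.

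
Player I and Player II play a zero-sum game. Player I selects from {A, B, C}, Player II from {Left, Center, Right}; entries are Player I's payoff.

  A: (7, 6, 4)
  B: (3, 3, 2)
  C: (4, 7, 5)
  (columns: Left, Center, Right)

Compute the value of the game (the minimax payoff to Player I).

19/4

Row minima: A → 4, B → 2, C → 4; maximin = 4.
Column maxima: Left → 7, Center → 7, Right → 5; minimax = 5.
4 ≠ 5, so there is no saddle point; optimal play is mixed.
B is strictly dominated by A, so Player I never plays it.
Center is strictly dominated by Right (it gives Player I strictly more in every row), so Player II never plays it.
On the remaining 2×2 (A, C vs Left, Right):
Let Player I play A with probability p. Expected payoff against Left: 7p + 4(1−p) = 3p + 4; against Right: 4p + 5(1−p) = −p + 5.
Setting these equal: 3p + 4 = −p + 5 ⇒ 4p = 1 ⇒ p = 1/4, and the value is (3)·(1/4) + 4 = 19/4.
For Player II: with q = P(Left), equating A's and C's payoffs gives 3q + 4 = −q + 5 ⇒ q = 1/4.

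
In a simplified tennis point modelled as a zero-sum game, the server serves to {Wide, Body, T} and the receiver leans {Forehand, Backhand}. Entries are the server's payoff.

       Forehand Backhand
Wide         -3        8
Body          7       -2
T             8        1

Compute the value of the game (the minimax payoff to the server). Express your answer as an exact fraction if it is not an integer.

67/18

Row minima: Wide → -3, Body → -2, T → 1; maximin = 1.
Column maxima: Forehand → 8, Backhand → 8; minimax = 8.
1 ≠ 8, so there is no saddle point; optimal play is mixed.
Body is strictly dominated by T, so the server never plays it.
On the remaining 2×2 (Wide, T vs Forehand, Backhand):
Let the server play Wide with probability p. Expected payoff against Forehand: (-3)p + 8(1−p) = −11p + 8; against Backhand: 8p + 1(1−p) = 7p + 1.
Setting these equal: −11p + 8 = 7p + 1 ⇒ −18p = -7 ⇒ p = 7/18, and the value is (-11)·(7/18) + 8 = 67/18.
For the receiver: with q = P(Forehand), equating Wide's and T's payoffs gives −11q + 8 = 7q + 1 ⇒ q = 7/18.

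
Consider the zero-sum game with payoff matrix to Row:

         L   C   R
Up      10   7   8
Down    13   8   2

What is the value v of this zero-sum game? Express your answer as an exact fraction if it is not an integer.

50/7

Row minima: Up → 7, Down → 2; maximin = 7.
Column maxima: L → 13, C → 8, R → 8; minimax = 8.
7 ≠ 8, so there is no saddle point; optimal play is mixed.
L is strictly dominated by C (it gives Row strictly more in every row), so Column never plays it.
On the remaining 2×2 (Up, Down vs C, R):
Let Row play Up with probability p. Expected payoff against C: 7p + 8(1−p) = −p + 8; against R: 8p + 2(1−p) = 6p + 2.
Setting these equal: −p + 8 = 6p + 2 ⇒ −7p = -6 ⇒ p = 6/7, and the value is (-1)·(6/7) + 8 = 50/7.
For Column: with q = P(C), equating Up's and Down's payoffs gives −q + 8 = 6q + 2 ⇒ q = 6/7.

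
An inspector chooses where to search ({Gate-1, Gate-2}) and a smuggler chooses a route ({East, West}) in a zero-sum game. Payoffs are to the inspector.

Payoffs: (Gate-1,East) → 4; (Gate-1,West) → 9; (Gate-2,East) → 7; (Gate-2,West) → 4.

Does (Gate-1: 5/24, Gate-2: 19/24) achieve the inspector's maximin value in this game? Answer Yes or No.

Against East this mix gives (5/24)·4 + (19/24)·7 = 51/8.
Against West this mix gives (5/24)·9 + (19/24)·4 = 121/24.
The smuggler will play West, holding the inspector to 121/24. Shifting weight toward the row that does better against West would raise this floor (the equalizing mix achieves 47/8 against both West and East), so the proposed strategy is not optimal.

No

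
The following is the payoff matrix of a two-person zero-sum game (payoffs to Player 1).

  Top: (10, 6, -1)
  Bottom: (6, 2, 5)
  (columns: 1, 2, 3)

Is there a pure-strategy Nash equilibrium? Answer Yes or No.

Row minima: Top → -1, Bottom → 2; maximin = 2.
Column maxima: 1 → 10, 2 → 6, 3 → 5; minimax = 5.
2 ≠ 5, so no pure-strategy equilibrium exists.

No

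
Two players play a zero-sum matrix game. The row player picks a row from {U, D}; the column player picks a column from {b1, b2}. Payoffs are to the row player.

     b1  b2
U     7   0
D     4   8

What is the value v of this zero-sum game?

Row minima: U → 0, D → 4; maximin = 4.
Column maxima: b1 → 7, b2 → 8; minimax = 7.
4 ≠ 7, so there is no saddle point; optimal play is mixed.
Let the row player play U with probability p. Expected payoff against b1: 7p + 4(1−p) = 3p + 4; against b2: 0p + 8(1−p) = −8p + 8.
Setting these equal: 3p + 4 = −8p + 8 ⇒ 11p = 4 ⇒ p = 4/11, and the value is (3)·(4/11) + 4 = 56/11.
For the column player: with q = P(b1), equating U's and D's payoffs gives 7q = −4q + 8 ⇒ q = 8/11.

56/11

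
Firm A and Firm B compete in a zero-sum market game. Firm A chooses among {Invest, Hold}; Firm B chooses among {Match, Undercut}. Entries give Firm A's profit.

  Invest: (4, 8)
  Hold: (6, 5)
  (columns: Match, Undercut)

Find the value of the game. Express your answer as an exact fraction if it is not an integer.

28/5

Row minima: Invest → 4, Hold → 5; maximin = 5.
Column maxima: Match → 6, Undercut → 8; minimax = 6.
5 ≠ 6, so there is no saddle point; optimal play is mixed.
Let Firm A play Invest with probability p. Expected payoff against Match: 4p + 6(1−p) = −2p + 6; against Undercut: 8p + 5(1−p) = 3p + 5.
Setting these equal: −2p + 6 = 3p + 5 ⇒ −5p = -1 ⇒ p = 1/5, and the value is (-2)·(1/5) + 6 = 28/5.
For Firm B: with q = P(Match), equating Invest's and Hold's payoffs gives −4q + 8 = q + 5 ⇒ q = 3/5.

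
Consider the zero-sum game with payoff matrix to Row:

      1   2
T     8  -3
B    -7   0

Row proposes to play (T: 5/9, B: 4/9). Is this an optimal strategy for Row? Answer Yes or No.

Against 1 this mix gives (5/9)·8 + (4/9)·(-7) = 4/3.
Against 2 this mix gives (5/9)·(-3) + (4/9)·0 = -5/3.
Column will play 2, holding Row to -5/3. Shifting weight toward the row that does better against 2 would raise this floor (the equalizing mix achieves -7/6 against both 2 and 1), so the proposed strategy is not optimal.

No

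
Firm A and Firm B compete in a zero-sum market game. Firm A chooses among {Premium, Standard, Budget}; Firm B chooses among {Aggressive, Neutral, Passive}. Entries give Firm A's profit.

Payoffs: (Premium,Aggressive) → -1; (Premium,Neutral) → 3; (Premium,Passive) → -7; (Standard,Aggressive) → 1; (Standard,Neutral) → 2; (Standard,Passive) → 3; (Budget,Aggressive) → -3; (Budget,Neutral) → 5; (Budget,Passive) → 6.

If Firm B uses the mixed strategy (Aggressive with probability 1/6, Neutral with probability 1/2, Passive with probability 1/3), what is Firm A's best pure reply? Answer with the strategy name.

Budget

Expected payoff of Premium: (1/6)·(-1) + (1/2)·3 + (1/3)·(-7) = -1.
Expected payoff of Standard: (1/6)·1 + (1/2)·2 + (1/3)·3 = 13/6.
Expected payoff of Budget: (1/6)·(-3) + (1/2)·5 + (1/3)·6 = 4.
The largest is 4, so Firm A's best response is Budget.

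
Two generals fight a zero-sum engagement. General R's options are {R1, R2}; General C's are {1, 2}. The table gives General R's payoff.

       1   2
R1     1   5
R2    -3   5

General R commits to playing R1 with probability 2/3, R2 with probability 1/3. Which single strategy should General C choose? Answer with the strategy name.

If General C plays 1, General R's expected payoff is (2/3)·1 + (1/3)·(-3) = -1/3.
If General C plays 2, General R's expected payoff is (2/3)·5 + (1/3)·5 = 5.
General C minimizes General R's payoff; the smallest is -1/3, so the best response is 1.

1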